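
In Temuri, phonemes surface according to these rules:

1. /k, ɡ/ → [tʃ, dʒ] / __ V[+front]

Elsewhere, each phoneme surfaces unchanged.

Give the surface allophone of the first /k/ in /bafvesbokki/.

/k/ (between /o/ and /k/): rule 1 targets it, but not before a front vowel → unchanged [k].

[k]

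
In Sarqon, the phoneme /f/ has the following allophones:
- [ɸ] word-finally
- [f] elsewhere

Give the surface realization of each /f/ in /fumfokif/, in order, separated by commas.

[f], [f], [ɸ]

Occurrence 1 (position 1): no conditioning environment matches → elsewhere allophone [f].
Occurrence 2 (position 4): no conditioning environment matches → elsewhere allophone [f].
Occurrence 3 (position 8): word-finally → [ɸ].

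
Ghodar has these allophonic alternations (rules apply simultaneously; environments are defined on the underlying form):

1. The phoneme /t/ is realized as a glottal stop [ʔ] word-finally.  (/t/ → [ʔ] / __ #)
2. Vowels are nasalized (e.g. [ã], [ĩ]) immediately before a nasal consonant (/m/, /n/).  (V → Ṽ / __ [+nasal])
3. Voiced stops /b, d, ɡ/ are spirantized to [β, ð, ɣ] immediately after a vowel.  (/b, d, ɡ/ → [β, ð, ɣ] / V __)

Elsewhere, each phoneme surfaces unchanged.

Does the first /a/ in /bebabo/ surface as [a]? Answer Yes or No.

Yes

/a/ (between /b/ and /b/) is in the target of rule 2 but the environment (before a nasal consonant) is not met → [a].
The actual realization is [a], which matches [a].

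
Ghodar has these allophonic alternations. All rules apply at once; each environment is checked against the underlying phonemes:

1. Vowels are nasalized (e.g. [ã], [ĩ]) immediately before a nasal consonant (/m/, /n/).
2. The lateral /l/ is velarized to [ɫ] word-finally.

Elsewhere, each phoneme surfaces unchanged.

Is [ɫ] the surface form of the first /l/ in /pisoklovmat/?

/l/ (between /k/ and /o/): rule 2 targets it, but not word-finally → unchanged [l].
The actual realization is [l], not [ɫ].

No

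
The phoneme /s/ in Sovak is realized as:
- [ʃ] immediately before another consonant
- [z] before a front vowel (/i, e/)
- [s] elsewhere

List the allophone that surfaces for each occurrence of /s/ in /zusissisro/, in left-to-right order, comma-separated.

[z], [ʃ], [z], [ʃ]

Occurrence 1 (position 3): before a front vowel (/i, e/) → [z].
Occurrence 2 (position 5): immediately before another consonant → [ʃ].
Occurrence 3 (position 6): before a front vowel (/i, e/) → [z].
Occurrence 4 (position 8): immediately before another consonant → [ʃ].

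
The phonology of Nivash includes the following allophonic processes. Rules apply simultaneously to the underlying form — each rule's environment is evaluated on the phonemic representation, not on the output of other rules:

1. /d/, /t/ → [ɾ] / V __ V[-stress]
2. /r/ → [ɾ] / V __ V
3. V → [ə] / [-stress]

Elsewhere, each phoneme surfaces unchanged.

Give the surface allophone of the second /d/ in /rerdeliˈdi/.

[d]

/d/ (between /i/ and /i/) fails the environment for rule 1, so it stays [d].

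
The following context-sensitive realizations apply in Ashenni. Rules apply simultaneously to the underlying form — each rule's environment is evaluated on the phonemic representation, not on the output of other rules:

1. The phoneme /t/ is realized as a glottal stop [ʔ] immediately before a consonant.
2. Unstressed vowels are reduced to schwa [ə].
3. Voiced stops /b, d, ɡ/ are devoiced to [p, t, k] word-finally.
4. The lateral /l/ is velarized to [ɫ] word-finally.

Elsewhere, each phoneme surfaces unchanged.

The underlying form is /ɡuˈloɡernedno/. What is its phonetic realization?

[ɡəˈloɡərnədnə]

/ɡ/ (word-initial) is in the target of rule 3 but the environment (word-finally) is not met → [ɡ].
/u/ — between /ɡ/ and /l/, in an unstressed syllable — surfaces as [ə] (rule 2).
/l/ (between /u/ and /o/): rule 4 targets it, but not word-finally → unchanged [l].
/o/ — between /l/ and /ɡ/; rule 2 does not apply here → [o].
/ɡ/ (between /o/ and /e/) is in the target of rule 3 but the environment (word-finally) is not met → [ɡ].
/e/ (between /ɡ/ and /r/): in an unstressed syllable, so rule 2 applies → [ə].
/r/ — not in any rule's target class → [r].
/n/ stays [n].
/e/ — between /n/ and /d/, in an unstressed syllable — surfaces as [ə] (rule 2).
/d/ (between /e/ and /n/): rule 3 targets it, but not word-finally → unchanged [d].
/n/ stays [n].
/o/ meets the environment for rule 2 (in an unstressed syllable) → [ə].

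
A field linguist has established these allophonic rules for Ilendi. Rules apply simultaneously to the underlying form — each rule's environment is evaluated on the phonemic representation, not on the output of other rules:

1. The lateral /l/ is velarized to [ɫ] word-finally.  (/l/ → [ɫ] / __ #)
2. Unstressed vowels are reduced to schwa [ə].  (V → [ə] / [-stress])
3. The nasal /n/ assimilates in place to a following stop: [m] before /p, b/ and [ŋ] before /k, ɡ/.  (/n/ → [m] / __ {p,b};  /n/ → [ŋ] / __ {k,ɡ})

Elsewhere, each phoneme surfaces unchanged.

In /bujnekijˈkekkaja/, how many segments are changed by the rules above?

5

Segments that undergo a rule: /u/ → [ə] (rule 2); /e/ → [ə] (rule 2); /i/ → [ə] (rule 2); /a/ → [ə] (rule 2); /a/ → [ə] (rule 2).
All other segments surface unchanged.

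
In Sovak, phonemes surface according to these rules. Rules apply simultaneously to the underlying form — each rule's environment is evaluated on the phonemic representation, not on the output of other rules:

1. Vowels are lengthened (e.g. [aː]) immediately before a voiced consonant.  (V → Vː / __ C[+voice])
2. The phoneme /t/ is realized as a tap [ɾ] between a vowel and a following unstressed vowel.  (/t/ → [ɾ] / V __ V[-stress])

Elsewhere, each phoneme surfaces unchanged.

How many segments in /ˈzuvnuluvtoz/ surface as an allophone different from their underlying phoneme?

4

Segments that undergo a rule: /u/ → [uː] (rule 1); /u/ → [uː] (rule 1); /u/ → [uː] (rule 1); /o/ → [oː] (rule 1).
All other segments surface unchanged.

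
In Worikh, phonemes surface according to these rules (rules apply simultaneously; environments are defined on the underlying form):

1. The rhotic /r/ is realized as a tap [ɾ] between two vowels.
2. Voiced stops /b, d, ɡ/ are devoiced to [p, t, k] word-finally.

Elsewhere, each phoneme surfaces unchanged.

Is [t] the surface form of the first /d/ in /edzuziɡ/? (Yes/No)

No

/d/ (between /e/ and /z/) is in the target of rule 2 but the environment (word-finally) is not met → [d].
The actual realization is [d], not [t].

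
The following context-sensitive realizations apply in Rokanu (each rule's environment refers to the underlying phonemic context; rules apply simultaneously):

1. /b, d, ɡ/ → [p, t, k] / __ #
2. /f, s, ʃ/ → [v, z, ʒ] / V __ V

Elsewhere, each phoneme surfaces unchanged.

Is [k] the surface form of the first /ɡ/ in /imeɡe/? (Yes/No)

No

/ɡ/ (between /e/ and /e/): rule 1 targets it, but not word-finally → unchanged [ɡ].
The actual realization is [ɡ], not [k].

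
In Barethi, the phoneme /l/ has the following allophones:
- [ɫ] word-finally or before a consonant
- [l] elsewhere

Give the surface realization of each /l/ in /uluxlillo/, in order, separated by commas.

Occurrence 1 (position 2): no conditioning environment matches → elsewhere allophone [l].
Occurrence 2 (position 5): no conditioning environment matches → elsewhere allophone [l].
Occurrence 3 (position 7): word-finally or before a consonant → [ɫ].
Occurrence 4 (position 8): no conditioning environment matches → elsewhere allophone [l].

[l], [l], [ɫ], [l]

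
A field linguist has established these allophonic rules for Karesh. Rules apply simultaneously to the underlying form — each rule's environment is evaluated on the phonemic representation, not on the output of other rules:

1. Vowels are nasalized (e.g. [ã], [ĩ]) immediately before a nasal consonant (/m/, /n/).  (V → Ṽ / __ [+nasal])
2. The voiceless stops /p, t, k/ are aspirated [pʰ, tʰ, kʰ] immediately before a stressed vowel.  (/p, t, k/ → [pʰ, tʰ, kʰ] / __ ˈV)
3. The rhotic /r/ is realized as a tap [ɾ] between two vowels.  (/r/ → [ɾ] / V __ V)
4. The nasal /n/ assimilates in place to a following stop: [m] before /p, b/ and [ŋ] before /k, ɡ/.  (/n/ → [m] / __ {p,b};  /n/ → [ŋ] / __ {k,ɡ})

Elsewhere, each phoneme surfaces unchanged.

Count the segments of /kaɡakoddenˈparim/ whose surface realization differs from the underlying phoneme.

Segments that undergo a rule: /e/ → [ẽ] (rule 1); /n/ → [m] (rule 4); /p/ → [pʰ] (rule 2); /r/ → [ɾ] (rule 3); /i/ → [ĩ] (rule 1).
All other segments surface unchanged.

5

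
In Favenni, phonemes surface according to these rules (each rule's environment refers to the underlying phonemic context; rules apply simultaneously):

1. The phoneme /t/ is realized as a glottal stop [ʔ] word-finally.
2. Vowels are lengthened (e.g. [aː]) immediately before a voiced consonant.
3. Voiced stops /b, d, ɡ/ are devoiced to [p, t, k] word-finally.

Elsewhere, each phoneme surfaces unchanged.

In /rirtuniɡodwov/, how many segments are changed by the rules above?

5

Segments that undergo a rule: /i/ → [iː] (rule 2); /u/ → [uː] (rule 2); /i/ → [iː] (rule 2); /o/ → [oː] (rule 2); /o/ → [oː] (rule 2).
All other segments surface unchanged.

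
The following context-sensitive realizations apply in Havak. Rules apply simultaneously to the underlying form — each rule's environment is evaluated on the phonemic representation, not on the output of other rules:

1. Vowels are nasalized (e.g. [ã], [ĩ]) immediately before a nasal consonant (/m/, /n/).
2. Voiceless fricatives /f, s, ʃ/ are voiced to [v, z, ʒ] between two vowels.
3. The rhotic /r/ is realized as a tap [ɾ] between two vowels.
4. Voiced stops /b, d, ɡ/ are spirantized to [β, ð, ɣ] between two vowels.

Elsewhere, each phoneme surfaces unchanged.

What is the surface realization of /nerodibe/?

/n/ — not in any rule's target class → [n].
/e/ (between /n/ and /r/) fails the environment for rule 1, so it stays [e].
/r/ (between /e/ and /o/) occurs between two vowels → [ɾ] by rule 3.
/o/ (between /r/ and /d/) is in the target of rule 1 but the environment (before a nasal consonant) is not met → [o].
Rule 4 applies to /d/ (between /o/ and /i/: between two vowels) → [ð].
/i/ (between /d/ and /b/): rule 1 targets it, but not before a nasal consonant → unchanged [i].
/b/ meets the environment for rule 4 (between two vowels) → [β].
/e/ — word-final; rule 1 does not apply here → [e].

[neɾoðiβe]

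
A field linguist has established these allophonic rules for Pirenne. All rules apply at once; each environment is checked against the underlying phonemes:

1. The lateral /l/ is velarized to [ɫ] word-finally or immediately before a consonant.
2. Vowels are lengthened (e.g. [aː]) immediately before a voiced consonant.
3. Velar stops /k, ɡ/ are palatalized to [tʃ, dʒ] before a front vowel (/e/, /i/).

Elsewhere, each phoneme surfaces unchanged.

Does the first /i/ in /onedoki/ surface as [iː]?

/i/ (word-final) is in the target of rule 2 but the environment (before a voiced consonant) is not met → [i].
The actual realization is [i], not [iː].

No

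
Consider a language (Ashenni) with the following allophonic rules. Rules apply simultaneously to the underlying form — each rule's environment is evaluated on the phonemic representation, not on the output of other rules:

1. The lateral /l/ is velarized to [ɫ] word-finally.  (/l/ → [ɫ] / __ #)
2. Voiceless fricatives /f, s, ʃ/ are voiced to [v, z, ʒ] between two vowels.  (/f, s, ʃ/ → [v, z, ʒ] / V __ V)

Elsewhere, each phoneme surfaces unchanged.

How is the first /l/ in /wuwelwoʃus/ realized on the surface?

[l]

/l/ (between /e/ and /w/): rule 1 targets it, but not word-finally → unchanged [l].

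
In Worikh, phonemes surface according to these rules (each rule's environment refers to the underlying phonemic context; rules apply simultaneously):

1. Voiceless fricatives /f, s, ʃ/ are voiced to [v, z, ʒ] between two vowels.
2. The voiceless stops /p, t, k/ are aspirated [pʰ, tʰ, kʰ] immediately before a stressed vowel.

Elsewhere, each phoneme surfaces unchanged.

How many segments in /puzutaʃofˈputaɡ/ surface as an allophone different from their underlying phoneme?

2

Segments that undergo a rule: /ʃ/ → [ʒ] (rule 1); /p/ → [pʰ] (rule 2).
All other segments surface unchanged.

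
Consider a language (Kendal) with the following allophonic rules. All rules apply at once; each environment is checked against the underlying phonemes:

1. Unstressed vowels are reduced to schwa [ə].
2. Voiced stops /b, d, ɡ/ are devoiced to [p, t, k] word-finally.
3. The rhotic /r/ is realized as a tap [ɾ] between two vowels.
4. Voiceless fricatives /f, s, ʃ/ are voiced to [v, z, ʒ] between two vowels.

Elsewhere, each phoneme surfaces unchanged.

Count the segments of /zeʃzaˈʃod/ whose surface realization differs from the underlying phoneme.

4

Segments that undergo a rule: /e/ → [ə] (rule 1); /a/ → [ə] (rule 1); /ʃ/ → [ʒ] (rule 4); /d/ → [t] (rule 2).
All other segments surface unchanged.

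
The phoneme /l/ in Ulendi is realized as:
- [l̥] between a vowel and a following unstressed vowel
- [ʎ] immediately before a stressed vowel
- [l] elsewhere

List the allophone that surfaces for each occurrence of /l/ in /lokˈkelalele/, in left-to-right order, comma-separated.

Occurrence 1 (position 1): no conditioning environment matches → elsewhere allophone [l].
Occurrence 2 (position 6): between a vowel and a following unstressed vowel → [l̥].
Occurrence 3 (position 8): between a vowel and a following unstressed vowel → [l̥].
Occurrence 4 (position 10): between a vowel and a following unstressed vowel → [l̥].

[l], [l̥], [l̥], [l̥]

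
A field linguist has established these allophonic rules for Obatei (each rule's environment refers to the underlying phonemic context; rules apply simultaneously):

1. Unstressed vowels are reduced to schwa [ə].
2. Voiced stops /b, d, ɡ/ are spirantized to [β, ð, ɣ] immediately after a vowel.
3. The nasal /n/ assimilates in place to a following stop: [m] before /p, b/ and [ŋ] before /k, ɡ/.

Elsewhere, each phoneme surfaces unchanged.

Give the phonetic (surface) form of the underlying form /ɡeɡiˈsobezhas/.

/ɡ/ (word-initial) fails the environment for rule 2, so it stays [ɡ].
/e/ meets the environment for rule 1 (in an unstressed syllable) → [ə].
/ɡ/ — between /e/ and /i/, immediately after a vowel — surfaces as [ɣ] (rule 2).
/i/ meets the environment for rule 1 (in an unstressed syllable) → [ə].
/s/ (between /i/ and /o/) is unaffected → [s].
/o/ (between /s/ and /b/): rule 1 targets it, but not in an unstressed syllable → unchanged [o].
/b/ meets the environment for rule 2 (immediately after a vowel) → [β].
/e/ meets the environment for rule 1 (in an unstressed syllable) → [ə].
/z/ — not in any rule's target class → [z].
/h/ — not in any rule's target class → [h].
/a/ (between /h/ and /s/) occurs in an unstressed syllable → [ə] by rule 1.
/s/ (word-final): no rule targets it → [s].

[ɡəɣəˈsoβəzhəs]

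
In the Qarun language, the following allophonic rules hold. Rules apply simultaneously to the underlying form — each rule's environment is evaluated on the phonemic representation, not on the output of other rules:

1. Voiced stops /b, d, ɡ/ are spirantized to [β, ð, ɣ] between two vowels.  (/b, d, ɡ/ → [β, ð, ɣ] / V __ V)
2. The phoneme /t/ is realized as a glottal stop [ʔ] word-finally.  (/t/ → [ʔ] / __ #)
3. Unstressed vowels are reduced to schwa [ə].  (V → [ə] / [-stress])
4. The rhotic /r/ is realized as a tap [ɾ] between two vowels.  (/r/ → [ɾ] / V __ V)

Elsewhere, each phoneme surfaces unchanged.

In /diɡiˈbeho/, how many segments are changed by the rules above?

5

Segments that undergo a rule: /i/ → [ə] (rule 3); /ɡ/ → [ɣ] (rule 1); /i/ → [ə] (rule 3); /b/ → [β] (rule 1); /o/ → [ə] (rule 3).
All other segments surface unchanged.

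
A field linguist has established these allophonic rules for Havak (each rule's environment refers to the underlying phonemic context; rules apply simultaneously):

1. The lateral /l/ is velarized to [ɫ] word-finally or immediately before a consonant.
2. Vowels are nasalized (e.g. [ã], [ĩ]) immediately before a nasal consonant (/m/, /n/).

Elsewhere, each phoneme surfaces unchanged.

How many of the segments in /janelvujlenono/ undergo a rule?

Segments that undergo a rule: /a/ → [ã] (rule 2); /l/ → [ɫ] (rule 1); /e/ → [ẽ] (rule 2); /o/ → [õ] (rule 2).
All other segments surface unchanged.

4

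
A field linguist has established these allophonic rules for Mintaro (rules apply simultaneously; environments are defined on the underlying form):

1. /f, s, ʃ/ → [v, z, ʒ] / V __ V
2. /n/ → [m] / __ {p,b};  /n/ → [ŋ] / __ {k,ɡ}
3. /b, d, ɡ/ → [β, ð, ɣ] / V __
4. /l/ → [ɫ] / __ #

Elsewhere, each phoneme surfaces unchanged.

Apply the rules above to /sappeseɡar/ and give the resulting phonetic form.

[sappezeɣar]

/s/ (word-initial): rule 1 targets it, but not between two vowels → unchanged [s].
/a/ stays [a].
/p/ — not in any rule's target class → [p].
/p/ — not in any rule's target class → [p].
/e/ — not in any rule's target class → [e].
Rule 1 applies to /s/ (between /e/ and /e/: between two vowels) → [z].
/e/ (between /s/ and /ɡ/) is unaffected → [e].
/ɡ/ — between /e/ and /a/, immediately after a vowel — surfaces as [ɣ] (rule 3).
/a/ — not in any rule's target class → [a].
/r/ (word-final) is unaffected → [r].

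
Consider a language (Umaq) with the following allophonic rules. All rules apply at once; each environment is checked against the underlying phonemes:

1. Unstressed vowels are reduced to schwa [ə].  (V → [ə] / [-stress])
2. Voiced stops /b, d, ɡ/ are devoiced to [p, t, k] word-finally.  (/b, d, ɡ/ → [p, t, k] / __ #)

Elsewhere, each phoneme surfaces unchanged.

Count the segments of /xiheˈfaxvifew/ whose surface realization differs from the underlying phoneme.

4

Segments that undergo a rule: /i/ → [ə] (rule 1); /e/ → [ə] (rule 1); /i/ → [ə] (rule 1); /e/ → [ə] (rule 1).
All other segments surface unchanged.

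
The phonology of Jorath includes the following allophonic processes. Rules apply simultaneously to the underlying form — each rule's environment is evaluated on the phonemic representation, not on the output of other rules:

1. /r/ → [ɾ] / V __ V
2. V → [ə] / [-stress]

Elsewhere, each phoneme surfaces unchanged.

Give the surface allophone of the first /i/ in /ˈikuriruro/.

/i/ (word-initial) fails the environment for rule 2, so it stays [i].

[i]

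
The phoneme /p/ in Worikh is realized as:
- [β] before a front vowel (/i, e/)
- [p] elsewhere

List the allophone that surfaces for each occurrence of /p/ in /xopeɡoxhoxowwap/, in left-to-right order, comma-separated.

[β], [p]

Occurrence 1 (position 3): before a front vowel (/i, e/) → [β].
Occurrence 2 (position 15): no conditioning environment matches → elsewhere allophone [p].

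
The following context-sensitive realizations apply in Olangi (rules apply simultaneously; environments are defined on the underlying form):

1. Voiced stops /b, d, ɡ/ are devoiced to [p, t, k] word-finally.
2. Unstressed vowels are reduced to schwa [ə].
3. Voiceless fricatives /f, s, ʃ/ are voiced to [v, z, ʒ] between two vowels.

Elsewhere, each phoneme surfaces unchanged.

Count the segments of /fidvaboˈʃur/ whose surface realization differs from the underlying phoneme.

4

Segments that undergo a rule: /i/ → [ə] (rule 2); /a/ → [ə] (rule 2); /o/ → [ə] (rule 2); /ʃ/ → [ʒ] (rule 3).
All other segments surface unchanged.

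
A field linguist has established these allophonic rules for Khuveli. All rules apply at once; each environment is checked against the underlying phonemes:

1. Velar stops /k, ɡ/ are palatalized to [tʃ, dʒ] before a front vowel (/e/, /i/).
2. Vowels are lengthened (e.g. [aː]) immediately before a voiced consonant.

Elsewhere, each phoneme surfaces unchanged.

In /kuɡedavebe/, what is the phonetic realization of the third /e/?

/e/ (word-final) is in the target of rule 2 but the environment (before a voiced consonant) is not met → [e].

[e]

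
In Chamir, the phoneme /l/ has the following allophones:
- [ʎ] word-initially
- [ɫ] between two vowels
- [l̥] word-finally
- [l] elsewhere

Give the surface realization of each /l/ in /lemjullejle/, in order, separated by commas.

[ʎ], [l], [l], [l]

Occurrence 1 (position 1): word-initially → [ʎ].
Occurrence 2 (position 6): no conditioning environment matches → elsewhere allophone [l].
Occurrence 3 (position 7): no conditioning environment matches → elsewhere allophone [l].
Occurrence 4 (position 10): no conditioning environment matches → elsewhere allophone [l].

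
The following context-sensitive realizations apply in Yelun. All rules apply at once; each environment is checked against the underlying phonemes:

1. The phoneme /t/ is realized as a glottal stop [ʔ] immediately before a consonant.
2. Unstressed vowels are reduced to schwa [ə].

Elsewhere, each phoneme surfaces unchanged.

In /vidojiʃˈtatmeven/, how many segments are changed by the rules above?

6

Segments that undergo a rule: /i/ → [ə] (rule 2); /o/ → [ə] (rule 2); /i/ → [ə] (rule 2); /t/ → [ʔ] (rule 1); /e/ → [ə] (rule 2); /e/ → [ə] (rule 2).
All other segments surface unchanged.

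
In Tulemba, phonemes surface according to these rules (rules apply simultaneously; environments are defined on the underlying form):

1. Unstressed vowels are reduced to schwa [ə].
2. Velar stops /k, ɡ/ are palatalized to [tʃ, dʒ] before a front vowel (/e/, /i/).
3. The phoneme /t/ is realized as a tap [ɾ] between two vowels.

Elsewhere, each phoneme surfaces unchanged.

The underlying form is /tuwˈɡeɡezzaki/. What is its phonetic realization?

/t/ (word-initial) is in the target of rule 3 but the environment (between two vowels) is not met → [t].
/u/ (between /t/ and /w/) occurs in an unstressed syllable → [ə] by rule 1.
/w/ (between /u/ and /ɡ/) is unaffected → [w].
/ɡ/ meets the environment for rule 2 (before a front vowel) → [dʒ].
/e/ (between /ɡ/ and /ɡ/) fails the environment for rule 1, so it stays [e].
/ɡ/ — between /e/ and /e/, before a front vowel — surfaces as [dʒ] (rule 2).
/e/ meets the environment for rule 1 (in an unstressed syllable) → [ə].
/z/ (between /e/ and /z/): no rule targets it → [z].
/z/ (between /z/ and /a/): no rule targets it → [z].
/a/ (between /z/ and /k/): in an unstressed syllable, so rule 1 applies → [ə].
/k/ meets the environment for rule 2 (before a front vowel) → [tʃ].
Rule 1 applies to /i/ (word-final: in an unstressed syllable) → [ə].

[təwˈdʒedʒəzzətʃə]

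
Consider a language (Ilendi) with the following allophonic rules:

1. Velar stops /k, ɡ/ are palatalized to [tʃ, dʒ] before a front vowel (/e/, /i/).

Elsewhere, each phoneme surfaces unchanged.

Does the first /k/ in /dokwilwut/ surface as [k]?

Yes

/k/ (between /o/ and /w/) is in the target of rule 1 but the environment (before a front vowel) is not met → [k].
The actual realization is [k], which matches [k].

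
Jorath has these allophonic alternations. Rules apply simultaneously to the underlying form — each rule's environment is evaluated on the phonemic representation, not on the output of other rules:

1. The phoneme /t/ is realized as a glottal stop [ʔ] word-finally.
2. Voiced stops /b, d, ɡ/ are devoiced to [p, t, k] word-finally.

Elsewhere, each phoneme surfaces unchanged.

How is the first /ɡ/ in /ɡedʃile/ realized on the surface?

[ɡ]

/ɡ/ — word-initial; rule 2 does not apply here → [ɡ].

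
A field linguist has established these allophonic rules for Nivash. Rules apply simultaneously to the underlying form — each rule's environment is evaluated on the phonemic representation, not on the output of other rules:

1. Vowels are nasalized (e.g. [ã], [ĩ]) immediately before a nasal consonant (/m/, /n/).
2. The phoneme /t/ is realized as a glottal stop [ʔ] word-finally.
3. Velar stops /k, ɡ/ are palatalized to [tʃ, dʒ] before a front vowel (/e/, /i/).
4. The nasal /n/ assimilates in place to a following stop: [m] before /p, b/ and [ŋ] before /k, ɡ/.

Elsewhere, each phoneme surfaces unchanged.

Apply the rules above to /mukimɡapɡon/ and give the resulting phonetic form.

[mutʃĩmɡapɡõn]

/m/ (word-initial) is unaffected → [m].
/u/ (between /m/ and /k/) fails the environment for rule 1, so it stays [u].
/k/ (between /u/ and /i/) occurs before a front vowel → [tʃ] by rule 3.
/i/ (between /k/ and /m/): before a nasal consonant, so rule 1 applies → [ĩ].
/m/ (between /i/ and /ɡ/): no rule targets it → [m].
/ɡ/ (between /m/ and /a/) fails the environment for rule 3, so it stays [ɡ].
/a/ (between /ɡ/ and /p/): rule 1 targets it, but not before a nasal consonant → unchanged [a].
/p/ (between /a/ and /ɡ/) is unaffected → [p].
/ɡ/ (between /p/ and /o/) fails the environment for rule 3, so it stays [ɡ].
Rule 1 applies to /o/ (between /ɡ/ and /n/: before a nasal consonant) → [õ].
/n/ (word-final) is in the target of rule 4 but the environment (before a labial or velar stop) is not met → [n].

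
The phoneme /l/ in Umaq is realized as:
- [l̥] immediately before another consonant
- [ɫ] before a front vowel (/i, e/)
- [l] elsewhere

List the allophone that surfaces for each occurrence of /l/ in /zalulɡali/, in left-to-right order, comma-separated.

Occurrence 1 (position 3): no conditioning environment matches → elsewhere allophone [l].
Occurrence 2 (position 5): immediately before another consonant → [l̥].
Occurrence 3 (position 8): before a front vowel (/i, e/) → [ɫ].

[l], [l̥], [ɫ]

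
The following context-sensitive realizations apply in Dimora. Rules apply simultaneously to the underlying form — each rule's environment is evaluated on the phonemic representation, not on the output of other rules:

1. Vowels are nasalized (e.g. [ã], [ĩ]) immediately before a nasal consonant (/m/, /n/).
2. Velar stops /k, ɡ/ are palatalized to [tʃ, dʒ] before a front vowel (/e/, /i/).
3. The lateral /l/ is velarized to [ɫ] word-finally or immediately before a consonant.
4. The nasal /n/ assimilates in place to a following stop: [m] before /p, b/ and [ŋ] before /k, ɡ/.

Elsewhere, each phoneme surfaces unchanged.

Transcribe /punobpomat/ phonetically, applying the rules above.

[pũnobpõmat]

/p/ stays [p].
/u/ — between /p/ and /n/, before a nasal consonant — surfaces as [ũ] (rule 1).
/n/ — between /u/ and /o/; rule 4 does not apply here → [n].
/o/ (between /n/ and /b/): rule 1 targets it, but not before a nasal consonant → unchanged [o].
/b/ stays [b].
/p/ stays [p].
/o/ meets the environment for rule 1 (before a nasal consonant) → [õ].
/m/ (between /o/ and /a/) is unaffected → [m].
/a/ (between /m/ and /t/): rule 1 targets it, but not before a nasal consonant → unchanged [a].
/t/ — not in any rule's target class → [t].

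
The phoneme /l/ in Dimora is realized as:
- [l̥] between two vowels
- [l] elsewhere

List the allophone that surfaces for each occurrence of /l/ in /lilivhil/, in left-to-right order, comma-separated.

Occurrence 1 (position 1): no conditioning environment matches → elsewhere allophone [l].
Occurrence 2 (position 3): between two vowels → [l̥].
Occurrence 3 (position 8): no conditioning environment matches → elsewhere allophone [l].

[l], [l̥], [l]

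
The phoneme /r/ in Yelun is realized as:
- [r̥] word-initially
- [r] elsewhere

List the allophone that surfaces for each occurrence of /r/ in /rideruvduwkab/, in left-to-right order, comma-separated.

Occurrence 1 (position 1): word-initially → [r̥].
Occurrence 2 (position 5): no conditioning environment matches → elsewhere allophone [r].

[r̥], [r]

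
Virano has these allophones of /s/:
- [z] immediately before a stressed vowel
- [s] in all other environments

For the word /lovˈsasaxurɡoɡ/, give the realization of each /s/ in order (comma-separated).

[z], [s]

Occurrence 1 (position 4): immediately before a stressed vowel → [z].
Occurrence 2 (position 6): no conditioning environment matches → elsewhere allophone [s].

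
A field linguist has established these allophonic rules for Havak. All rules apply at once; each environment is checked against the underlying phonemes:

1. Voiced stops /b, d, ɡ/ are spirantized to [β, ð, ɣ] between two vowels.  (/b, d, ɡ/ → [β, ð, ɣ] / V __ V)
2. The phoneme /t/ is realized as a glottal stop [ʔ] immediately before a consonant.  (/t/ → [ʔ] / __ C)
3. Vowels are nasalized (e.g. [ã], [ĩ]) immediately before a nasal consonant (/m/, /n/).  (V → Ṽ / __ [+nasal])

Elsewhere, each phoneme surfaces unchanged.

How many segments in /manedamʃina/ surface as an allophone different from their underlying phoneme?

4

Segments that undergo a rule: /a/ → [ã] (rule 3); /d/ → [ð] (rule 1); /a/ → [ã] (rule 3); /i/ → [ĩ] (rule 3).
All other segments surface unchanged.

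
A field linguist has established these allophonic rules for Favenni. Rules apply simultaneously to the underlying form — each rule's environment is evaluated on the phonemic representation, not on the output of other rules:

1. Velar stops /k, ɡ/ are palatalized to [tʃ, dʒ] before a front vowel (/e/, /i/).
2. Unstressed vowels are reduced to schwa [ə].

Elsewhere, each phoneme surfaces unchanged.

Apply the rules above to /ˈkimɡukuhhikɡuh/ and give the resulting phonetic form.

[ˈtʃimɡəkəhhəkɡəh]

/k/ (word-initial): before a front vowel, so rule 1 applies → [tʃ].
/i/ — between /k/ and /m/; rule 2 does not apply here → [i].
/m/ (between /i/ and /ɡ/): no rule targets it → [m].
/ɡ/ (between /m/ and /u/) is in the target of rule 1 but the environment (before a front vowel) is not met → [ɡ].
/u/ — between /ɡ/ and /k/, in an unstressed syllable — surfaces as [ə] (rule 2).
/k/ (between /u/ and /u/) fails the environment for rule 1, so it stays [k].
/u/ (between /k/ and /h/) occurs in an unstressed syllable → [ə] by rule 2.
/h/ (between /u/ and /h/): no rule targets it → [h].
/h/ stays [h].
/i/ meets the environment for rule 2 (in an unstressed syllable) → [ə].
/k/ (between /i/ and /ɡ/) is in the target of rule 1 but the environment (before a front vowel) is not met → [k].
/ɡ/ — between /k/ and /u/; rule 1 does not apply here → [ɡ].
/u/ meets the environment for rule 2 (in an unstressed syllable) → [ə].
/h/ (word-final): no rule targets it → [h].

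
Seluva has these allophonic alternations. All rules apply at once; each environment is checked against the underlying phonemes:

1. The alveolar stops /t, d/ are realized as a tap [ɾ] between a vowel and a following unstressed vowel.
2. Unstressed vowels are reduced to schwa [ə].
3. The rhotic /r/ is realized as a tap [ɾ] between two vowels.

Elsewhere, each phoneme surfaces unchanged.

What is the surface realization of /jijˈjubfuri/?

/j/ — not in any rule's target class → [j].
/i/ (between /j/ and /j/): in an unstressed syllable, so rule 2 applies → [ə].
/j/ stays [j].
/j/ — not in any rule's target class → [j].
/u/ (between /j/ and /b/) is in the target of rule 2 but the environment (in an unstressed syllable) is not met → [u].
/b/ stays [b].
/f/ — not in any rule's target class → [f].
/u/ (between /f/ and /r/): in an unstressed syllable, so rule 2 applies → [ə].
/r/ meets the environment for rule 3 (between two vowels) → [ɾ].
/i/ meets the environment for rule 2 (in an unstressed syllable) → [ə].

[jəjˈjubfəɾə]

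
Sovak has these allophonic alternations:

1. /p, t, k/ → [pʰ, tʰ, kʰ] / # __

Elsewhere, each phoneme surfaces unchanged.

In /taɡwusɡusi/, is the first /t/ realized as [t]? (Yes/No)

/t/ (word-initial): word-initially, so rule 1 applies → [tʰ].
The actual realization is [tʰ], not [t].

No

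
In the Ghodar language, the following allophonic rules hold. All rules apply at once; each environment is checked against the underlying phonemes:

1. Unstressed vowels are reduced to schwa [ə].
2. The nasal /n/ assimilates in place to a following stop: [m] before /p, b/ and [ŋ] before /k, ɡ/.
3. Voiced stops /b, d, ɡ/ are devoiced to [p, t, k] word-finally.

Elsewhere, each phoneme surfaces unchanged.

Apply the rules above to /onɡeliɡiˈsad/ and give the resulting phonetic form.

[əŋɡələɡəˈsat]

/o/ (word-initial): in an unstressed syllable, so rule 1 applies → [ə].
/n/ (between /o/ and /ɡ/): before a labial or velar stop, so rule 2 applies → [ŋ].
/ɡ/ (between /n/ and /e/) fails the environment for rule 3, so it stays [ɡ].
/e/ (between /ɡ/ and /l/): in an unstressed syllable, so rule 1 applies → [ə].
/l/ — not in any rule's target class → [l].
Rule 1 applies to /i/ (between /l/ and /ɡ/: in an unstressed syllable) → [ə].
/ɡ/ — between /i/ and /i/; rule 3 does not apply here → [ɡ].
/i/ meets the environment for rule 1 (in an unstressed syllable) → [ə].
/s/ stays [s].
/a/ (between /s/ and /d/): rule 1 targets it, but not in an unstressed syllable → unchanged [a].
Rule 3 applies to /d/ (word-final: word-finally) → [t].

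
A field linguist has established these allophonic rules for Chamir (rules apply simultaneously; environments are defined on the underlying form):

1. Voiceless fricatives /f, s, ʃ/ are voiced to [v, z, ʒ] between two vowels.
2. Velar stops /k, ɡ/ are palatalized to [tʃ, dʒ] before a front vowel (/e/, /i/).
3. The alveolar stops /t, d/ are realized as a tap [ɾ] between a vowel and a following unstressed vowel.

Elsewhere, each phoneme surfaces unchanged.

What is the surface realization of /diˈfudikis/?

/d/ — word-initial; rule 3 does not apply here → [d].
/i/ (between /d/ and /f/) is unaffected → [i].
/f/ (between /i/ and /u/): between two vowels, so rule 1 applies → [v].
/u/ (between /f/ and /d/): no rule targets it → [u].
/d/ meets the environment for rule 3 (between a vowel and a following unstressed vowel) → [ɾ].
/i/ (between /d/ and /k/): no rule targets it → [i].
/k/ — between /i/ and /i/, before a front vowel — surfaces as [tʃ] (rule 2).
/i/ stays [i].
/s/ (word-final) is in the target of rule 1 but the environment (between two vowels) is not met → [s].

[diˈvuɾitʃis]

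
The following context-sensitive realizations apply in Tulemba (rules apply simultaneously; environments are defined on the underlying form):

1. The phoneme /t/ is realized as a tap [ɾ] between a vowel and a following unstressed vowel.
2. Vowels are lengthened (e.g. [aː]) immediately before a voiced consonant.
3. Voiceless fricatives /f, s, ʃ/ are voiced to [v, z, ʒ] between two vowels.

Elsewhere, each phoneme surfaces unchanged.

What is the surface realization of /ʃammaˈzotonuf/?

/ʃ/ (word-initial) fails the environment for rule 3, so it stays [ʃ].
Rule 2 applies to /a/ (between /ʃ/ and /m/: before a voiced consonant) → [aː].
/a/ (between /m/ and /z/) occurs before a voiced consonant → [aː] by rule 2.
/o/ (between /z/ and /t/) is in the target of rule 2 but the environment (before a voiced consonant) is not met → [o].
/t/ (between /o/ and /o/) occurs between a vowel and a following unstressed vowel → [ɾ] by rule 1.
/o/ (between /t/ and /n/) occurs before a voiced consonant → [oː] by rule 2.
/u/ (between /n/ and /f/) is in the target of rule 2 but the environment (before a voiced consonant) is not met → [u].
/f/ (word-final) fails the environment for rule 3, so it stays [f].

[ʃaːmmaːˈzoɾoːnuf]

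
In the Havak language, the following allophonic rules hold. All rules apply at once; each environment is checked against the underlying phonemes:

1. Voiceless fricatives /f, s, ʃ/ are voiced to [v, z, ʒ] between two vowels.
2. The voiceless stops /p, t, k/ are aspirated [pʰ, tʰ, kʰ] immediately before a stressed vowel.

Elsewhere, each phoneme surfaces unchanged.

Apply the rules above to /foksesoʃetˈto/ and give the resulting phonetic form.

[foksezoʒetˈtʰo]

/f/ (word-initial) fails the environment for rule 1, so it stays [f].
/o/ (between /f/ and /k/) is unaffected → [o].
/k/ (between /o/ and /s/) fails the environment for rule 2, so it stays [k].
/s/ — between /k/ and /e/; rule 1 does not apply here → [s].
/e/ (between /s/ and /s/): no rule targets it → [e].
/s/ meets the environment for rule 1 (between two vowels) → [z].
/o/ (between /s/ and /ʃ/) is unaffected → [o].
Rule 1 applies to /ʃ/ (between /o/ and /e/: between two vowels) → [ʒ].
/e/ — not in any rule's target class → [e].
/t/ — between /e/ and /t/; rule 2 does not apply here → [t].
/t/ (between /t/ and /o/) occurs immediately before a stressed vowel → [tʰ] by rule 2.
/o/ (word-final) is unaffected → [o].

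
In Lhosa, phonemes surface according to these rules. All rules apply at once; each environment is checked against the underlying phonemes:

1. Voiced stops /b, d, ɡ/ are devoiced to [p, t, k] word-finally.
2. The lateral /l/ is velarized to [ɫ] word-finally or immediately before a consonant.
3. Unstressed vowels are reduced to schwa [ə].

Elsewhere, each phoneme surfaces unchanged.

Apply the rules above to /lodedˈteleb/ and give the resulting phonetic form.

/l/ (word-initial) fails the environment for rule 2, so it stays [l].
/o/ (between /l/ and /d/) occurs in an unstressed syllable → [ə] by rule 3.
/d/ (between /o/ and /e/) fails the environment for rule 1, so it stays [d].
/e/ meets the environment for rule 3 (in an unstressed syllable) → [ə].
/d/ (between /e/ and /t/) is in the target of rule 1 but the environment (word-finally) is not met → [d].
/t/ (between /d/ and /e/): no rule targets it → [t].
/e/ (between /t/ and /l/) is in the target of rule 3 but the environment (in an unstressed syllable) is not met → [e].
/l/ (between /e/ and /e/) fails the environment for rule 2, so it stays [l].
/e/ (between /l/ and /b/): in an unstressed syllable, so rule 3 applies → [ə].
/b/ meets the environment for rule 1 (word-finally) → [p].

[lədədˈteləp]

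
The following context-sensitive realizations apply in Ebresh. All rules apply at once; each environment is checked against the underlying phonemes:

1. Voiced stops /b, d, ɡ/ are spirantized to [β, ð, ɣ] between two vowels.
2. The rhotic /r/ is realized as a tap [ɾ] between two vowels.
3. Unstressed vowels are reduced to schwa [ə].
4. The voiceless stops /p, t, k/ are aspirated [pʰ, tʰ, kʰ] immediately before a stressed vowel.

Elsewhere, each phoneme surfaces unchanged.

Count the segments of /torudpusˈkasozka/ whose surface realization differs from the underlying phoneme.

7

Segments that undergo a rule: /o/ → [ə] (rule 3); /r/ → [ɾ] (rule 2); /u/ → [ə] (rule 3); /u/ → [ə] (rule 3); /k/ → [kʰ] (rule 4); /o/ → [ə] (rule 3); /a/ → [ə] (rule 3).
All other segments surface unchanged.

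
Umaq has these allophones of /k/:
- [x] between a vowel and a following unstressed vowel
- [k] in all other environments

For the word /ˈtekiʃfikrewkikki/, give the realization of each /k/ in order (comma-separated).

Occurrence 1 (position 3): between a vowel and a following unstressed vowel → [x].
Occurrence 2 (position 8): no conditioning environment matches → elsewhere allophone [k].
Occurrence 3 (position 12): no conditioning environment matches → elsewhere allophone [k].
Occurrence 4 (position 14): no conditioning environment matches → elsewhere allophone [k].
Occurrence 5 (position 15): no conditioning environment matches → elsewhere allophone [k].

[x], [k], [k], [k], [k]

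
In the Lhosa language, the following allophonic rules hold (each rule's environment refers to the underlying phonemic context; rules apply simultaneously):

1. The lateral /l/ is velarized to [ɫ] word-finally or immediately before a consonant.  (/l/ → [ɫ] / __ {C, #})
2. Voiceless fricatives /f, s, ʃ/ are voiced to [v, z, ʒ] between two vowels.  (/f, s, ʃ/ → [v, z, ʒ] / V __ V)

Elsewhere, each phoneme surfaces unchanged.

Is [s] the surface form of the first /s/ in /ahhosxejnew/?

Yes

/s/ — between /o/ and /x/; rule 2 does not apply here → [s].
The actual realization is [s], which matches [s].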